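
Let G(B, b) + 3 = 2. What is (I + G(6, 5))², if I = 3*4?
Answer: 121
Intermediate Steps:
G(B, b) = -1 (G(B, b) = -3 + 2 = -1)
I = 12
(I + G(6, 5))² = (12 - 1)² = 11² = 121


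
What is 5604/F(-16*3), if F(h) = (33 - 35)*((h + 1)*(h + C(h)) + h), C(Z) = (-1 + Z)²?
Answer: 2802/110639 ≈ 0.025326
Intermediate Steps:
F(h) = -2*h - 2*(1 + h)*(h + (-1 + h)²) (F(h) = (33 - 35)*((h + 1)*(h + (-1 + h)²) + h) = -2*((1 + h)*(h + (-1 + h)²) + h) = -2*(h + (1 + h)*(h + (-1 + h)²)) = -2*h - 2*(1 + h)*(h + (-1 + h)²))
5604/F(-16*3) = 5604/(-2 - (-32)*3 - 2*(-16*3)³) = 5604/(-2 - 2*(-48) - 2*(-48)³) = 5604/(-2 + 96 - 2*(-110592)) = 5604/(-2 + 96 + 221184) = 5604/221278 = 5604*(1/221278) = 2802/110639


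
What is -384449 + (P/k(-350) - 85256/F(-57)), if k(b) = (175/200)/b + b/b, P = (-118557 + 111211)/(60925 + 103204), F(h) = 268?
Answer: -1688227710307787/4387660557 ≈ -3.8477e+5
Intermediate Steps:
P = -7346/164129 ≈ -0.044757
k(b) = 1 + 7/(8*b) (k(b) = (175*(1/200))/b + 1 = 7/(8*b) + 1 = 1 + 7/(8*b))
-384449 + (P/k(-350) - 85256/F(-57)) = -384449 + (-7346*(-350/(7/8 - 350))/164129 - 85256/268) = -384449 + (-7346/(164129*((-1/350*(-2793/8)))) - 85256*1/268) = -384449 + (-7346/(164129*399/400) - 21314/67) = -384449 + (-7346/164129*400/399 - 21314/67) = -384449 + (-2938400/65487471 - 21314/67) = -384449 - 1395996829694/4387660557 = -1688227710307787/4387660557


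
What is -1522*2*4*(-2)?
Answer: 24352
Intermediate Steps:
-1522*2*4*(-2) = -12176*(-2) = -1522*(-16) = 24352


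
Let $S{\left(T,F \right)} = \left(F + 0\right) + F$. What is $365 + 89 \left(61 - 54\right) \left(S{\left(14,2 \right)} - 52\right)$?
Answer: $-29539$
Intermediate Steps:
$S{\left(T,F \right)} = 2 F$ ($S{\left(T,F \right)} = F + F = 2 F$)
$365 + 89 \left(61 - 54\right) \left(S{\left(14,2 \right)} - 52\right) = 365 + 89 \left(61 - 54\right) \left(2 \cdot 2 - 52\right) = 365 + 89 \cdot 7 \left(4 - 52\right) = 365 + 89 \cdot 7 \left(-48\right) = 365 + 89 \left(-336\right) = 365 - 29904 = -29539$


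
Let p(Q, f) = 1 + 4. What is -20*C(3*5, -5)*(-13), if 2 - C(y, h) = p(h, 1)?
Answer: -780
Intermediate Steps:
p(Q, f) = 5
C(y, h) = -3 (C(y, h) = 2 - 1*5 = 2 - 5 = -3)
-20*C(3*5, -5)*(-13) = -20*(-3)*(-13) = 60*(-13) = -780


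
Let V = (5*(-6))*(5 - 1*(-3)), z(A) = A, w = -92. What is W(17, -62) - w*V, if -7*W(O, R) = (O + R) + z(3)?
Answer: -22074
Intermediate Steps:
V = -240 (V = -30*(5 + 3) = -30*8 = -240)
W(O, R) = -3/7 - O/7 - R/7 (W(O, R) = -((O + R) + 3)/7 = -(3 + O + R)/7 = -3/7 - O/7 - R/7)
W(17, -62) - w*V = (-3/7 - ⅐*17 - ⅐*(-62)) - (-92)*(-240) = (-3/7 - 17/7 + 62/7) - 1*22080 = 6 - 22080 = -22074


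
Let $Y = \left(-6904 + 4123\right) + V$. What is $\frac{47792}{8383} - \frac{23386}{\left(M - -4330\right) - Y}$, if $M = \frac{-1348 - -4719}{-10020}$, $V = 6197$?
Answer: $- \frac{1526837865832}{76745602147} \approx -19.895$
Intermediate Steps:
$M = - \frac{3371}{10020}$ ($M = \left(-1348 + 4719\right) \left(- \frac{1}{10020}\right) = 3371 \left(- \frac{1}{10020}\right) = - \frac{3371}{10020} \approx -0.33643$)
$Y = 3416$ ($Y = \left(-6904 + 4123\right) + 6197 = -2781 + 6197 = 3416$)
$\frac{47792}{8383} - \frac{23386}{\left(M - -4330\right) - Y} = \frac{47792}{8383} - \frac{23386}{\left(- \frac{3371}{10020} - -4330\right) - 3416} = 47792 \cdot \frac{1}{8383} - \frac{23386}{\left(- \frac{3371}{10020} + 4330\right) - 3416} = \frac{47792}{8383} - \frac{23386}{\frac{43383229}{10020} - 3416} = \frac{47792}{8383} - \frac{23386}{\frac{9154909}{10020}} = \frac{47792}{8383} - \frac{234327720}{9154909} = - \frac{1526837865832}{76745602147}$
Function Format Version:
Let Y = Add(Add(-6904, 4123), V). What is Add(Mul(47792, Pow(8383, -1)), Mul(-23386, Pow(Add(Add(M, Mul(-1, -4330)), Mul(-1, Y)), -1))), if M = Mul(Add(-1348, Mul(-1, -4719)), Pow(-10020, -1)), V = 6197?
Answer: Rational(-1526837865832, 76745602147) ≈ -19.895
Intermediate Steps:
M = Rational(-3371, 10020) (M = Mul(Add(-1348, 4719), Rational(-1, 10020)) = Mul(3371, Rational(-1, 10020)) = Rational(-3371, 10020) ≈ -0.33643)
Y = 3416 (Y = Add(Add(-6904, 4123), 6197) = Add(-2781, 6197) = 3416)
Add(Mul(47792, Pow(8383, -1)), Mul(-23386, Pow(Add(Add(M, Mul(-1, -4330)), Mul(-1, Y)), -1))) = Add(Mul(47792, Pow(8383, -1)), Mul(-23386, Pow(Add(Add(Rational(-3371, 10020), Mul(-1, -4330)), Mul(-1, 3416)), -1))) = Add(Mul(47792, Rational(1, 8383)), Mul(-23386, Pow(Add(Add(Rational(-3371, 10020), 4330), -3416), -1))) = Add(Rational(47792, 8383), Mul(-23386, Pow(Add(Rational(43383229, 10020), -3416), -1))) = Add(Rational(47792, 8383), Mul(-23386, Pow(Rational(9154909, 10020), -1))) = Add(Rational(47792, 8383), Mul(-23386, Rational(10020, 9154909))) = Add(Rational(47792, 8383), Rational(-234327720, 9154909)) = Rational(-1526837865832, 76745602147)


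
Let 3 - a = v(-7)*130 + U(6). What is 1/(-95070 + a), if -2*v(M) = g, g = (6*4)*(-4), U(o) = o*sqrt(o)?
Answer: -33769/3421036011 + 2*sqrt(6)/3421036011 ≈ -9.8696e-6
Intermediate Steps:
U(o) = o**(3/2)
g = -96 (g = 24*(-4) = -96)
v(M) = 48 (v(M) = -1/2*(-96) = 48)
a = -6237 - 6*sqrt(6) (a = 3 - (48*130 + 6**(3/2)) = 3 - (6240 + 6*sqrt(6)) = 3 + (-6240 - 6*sqrt(6)) = -6237 - 6*sqrt(6) ≈ -6251.7)
1/(-95070 + a) = 1/(-95070 + (-6237 - 6*sqrt(6))) = 1/(-101307 - 6*sqrt(6))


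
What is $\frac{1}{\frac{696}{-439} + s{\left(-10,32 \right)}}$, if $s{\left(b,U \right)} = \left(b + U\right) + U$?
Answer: $\frac{439}{23010} \approx 0.019079$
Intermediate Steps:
$s{\left(b,U \right)} = b + 2 U$ ($s{\left(b,U \right)} = \left(U + b\right) + U = b + 2 U$)
$\frac{1}{\frac{696}{-439} + s{\left(-10,32 \right)}} = \frac{1}{\frac{696}{-439} + \left(-10 + 2 \cdot 32\right)} = \frac{1}{696 \left(- \frac{1}{439}\right) + \left(-10 + 64\right)} = \frac{1}{- \frac{696}{439} + 54} = \frac{1}{\frac{23010}{439}} = \frac{439}{23010}$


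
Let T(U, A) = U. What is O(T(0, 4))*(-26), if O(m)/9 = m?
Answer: 0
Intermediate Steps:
O(m) = 9*m
O(T(0, 4))*(-26) = (9*0)*(-26) = 0*(-26) = 0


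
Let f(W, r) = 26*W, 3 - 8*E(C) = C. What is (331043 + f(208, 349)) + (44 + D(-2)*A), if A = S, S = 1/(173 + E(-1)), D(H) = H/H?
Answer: 116763767/347 ≈ 3.3650e+5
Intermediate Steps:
D(H) = 1
E(C) = 3/8 - C/8
S = 2/347 (S = 1/(173 + (3/8 - 1/8*(-1))) = 1/(173 + (3/8 + 1/8)) = 1/(173 + 1/2) = 1/(347/2) = 2/347 ≈ 0.0057637)
A = 2/347 ≈ 0.0057637
(331043 + f(208, 349)) + (44 + D(-2)*A) = (331043 + 26*208) + (44 + 1*(2/347)) = (331043 + 5408) + (44 + 2/347) = 336451 + 15270/347 = 116763767/347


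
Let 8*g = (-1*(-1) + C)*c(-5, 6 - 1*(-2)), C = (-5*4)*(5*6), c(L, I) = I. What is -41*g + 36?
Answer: 24595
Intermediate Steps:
C = -600 (C = -20*30 = -600)
g = -599 (g = ((-1*(-1) - 600)*(6 - 1*(-2)))/8 = ((1 - 600)*(6 + 2))/8 = (-599*8)/8 = (1/8)*(-4792) = -599)
-41*g + 36 = -41*(-599) + 36 = 24559 + 36 = 24595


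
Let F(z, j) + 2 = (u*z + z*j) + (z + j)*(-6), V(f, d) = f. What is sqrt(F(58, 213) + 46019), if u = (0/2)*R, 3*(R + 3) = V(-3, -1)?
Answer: 3*sqrt(6305) ≈ 238.21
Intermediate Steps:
R = -4 (R = -3 + (1/3)*(-3) = -3 - 1 = -4)
u = 0 (u = (0/2)*(-4) = (0*(1/2))*(-4) = 0*(-4) = 0)
F(z, j) = -2 - 6*j - 6*z + j*z (F(z, j) = -2 + ((0*z + z*j) + (z + j)*(-6)) = -2 + ((0 + j*z) + (j + z)*(-6)) = -2 + (j*z + (-6*j - 6*z)) = -2 + (-6*j - 6*z + j*z) = -2 - 6*j - 6*z + j*z)
sqrt(F(58, 213) + 46019) = sqrt((-2 - 6*213 - 6*58 + 213*58) + 46019) = sqrt((-2 - 1278 - 348 + 12354) + 46019) = sqrt(10726 + 46019) = sqrt(56745) = 3*sqrt(6305)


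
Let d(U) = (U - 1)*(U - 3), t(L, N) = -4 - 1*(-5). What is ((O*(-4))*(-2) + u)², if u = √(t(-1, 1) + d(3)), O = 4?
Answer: 1089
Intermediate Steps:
t(L, N) = 1 (t(L, N) = -4 + 5 = 1)
d(U) = (-1 + U)*(-3 + U)
u = 1 (u = √(1 + (3 + 3² - 4*3)) = √(1 + (3 + 9 - 12)) = √(1 + 0) = √1 = 1)
((O*(-4))*(-2) + u)² = ((4*(-4))*(-2) + 1)² = (-16*(-2) + 1)² = (32 + 1)² = 33² = 1089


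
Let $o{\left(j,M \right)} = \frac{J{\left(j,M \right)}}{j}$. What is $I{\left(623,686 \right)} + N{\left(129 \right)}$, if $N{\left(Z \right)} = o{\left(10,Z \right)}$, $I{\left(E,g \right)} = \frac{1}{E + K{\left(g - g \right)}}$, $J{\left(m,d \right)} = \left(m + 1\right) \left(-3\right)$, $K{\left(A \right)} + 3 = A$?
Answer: $- \frac{409}{124} \approx -3.2984$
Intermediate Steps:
$K{\left(A \right)} = -3 + A$
$J{\left(m,d \right)} = -3 - 3 m$ ($J{\left(m,d \right)} = \left(1 + m\right) \left(-3\right) = -3 - 3 m$)
$o{\left(j,M \right)} = \frac{-3 - 3 j}{j}$
$I{\left(E,g \right)} = \frac{1}{-3 + E}$ ($I{\left(E,g \right)} = \frac{1}{E + \left(-3 + \left(g - g\right)\right)} = \frac{1}{E + \left(-3 + 0\right)} = \frac{1}{E - 3} = \frac{1}{-3 + E}$)
$N{\left(Z \right)} = - \frac{33}{10}$ ($N{\left(Z \right)} = -3 - \frac{3}{10} = - \frac{33}{10}$)
$I{\left(623,686 \right)} + N{\left(129 \right)} = \frac{1}{-3 + 623} - \frac{33}{10} = \frac{1}{620} - \frac{33}{10} = - \frac{409}{124}$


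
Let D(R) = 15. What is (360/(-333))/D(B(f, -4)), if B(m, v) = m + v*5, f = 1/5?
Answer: -8/111 ≈ -0.072072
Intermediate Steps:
f = ⅕ (f = 1*(⅕) = ⅕ ≈ 0.20000)
B(m, v) = m + 5*v
(360/(-333))/D(B(f, -4)) = (360/(-333))/15 = (360*(-1/333))*(1/15) = -40/37*1/15 = -8/111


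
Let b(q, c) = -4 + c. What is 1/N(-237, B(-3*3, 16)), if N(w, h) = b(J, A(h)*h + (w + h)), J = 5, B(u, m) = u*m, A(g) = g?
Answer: 1/20351 ≈ 4.9138e-5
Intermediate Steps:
B(u, m) = m*u
N(w, h) = -4 + h + w + h² (N(w, h) = -4 + (h*h + (w + h)) = -4 + (h² + (h + w)) = -4 + (h + w + h²) = -4 + h + w + h²)
1/N(-237, B(-3*3, 16)) = 1/(-4 + 16*(-3*3) - 237 + (16*(-3*3))²) = 1/(-4 + 16*(-9) - 237 + (16*(-9))²) = 1/(-4 - 144 - 237 + (-144)²) = 1/(-4 - 144 - 237 + 20736) = 1/20351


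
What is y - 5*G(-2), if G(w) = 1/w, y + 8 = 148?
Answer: 285/2 ≈ 142.50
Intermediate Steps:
y = 140 (y = -8 + 148 = 140)
y - 5*G(-2) = 140 - 5/(-2) = 140 - 5*(-1/2) = 140 + 5/2 = 285/2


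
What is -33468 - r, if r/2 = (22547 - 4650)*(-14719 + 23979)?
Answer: -331485908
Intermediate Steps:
r = 331452440 (r = 2*((22547 - 4650)*(-14719 + 23979)) = 2*(17897*9260) = 2*165726220 = 331452440)
-33468 - r = -33468 - 1*331452440 = -33468 - 331452440 = -331485908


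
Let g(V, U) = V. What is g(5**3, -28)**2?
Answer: 15625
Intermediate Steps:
g(5**3, -28)**2 = (5**3)**2 = 125**2 = 15625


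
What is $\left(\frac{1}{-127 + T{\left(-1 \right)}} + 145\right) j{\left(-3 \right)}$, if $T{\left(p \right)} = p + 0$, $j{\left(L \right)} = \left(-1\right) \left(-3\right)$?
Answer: $\frac{55677}{128} \approx 434.98$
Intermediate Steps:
$j{\left(L \right)} = 3$
$T{\left(p \right)} = p$
$\left(\frac{1}{-127 + T{\left(-1 \right)}} + 145\right) j{\left(-3 \right)} = \left(\frac{1}{-127 - 1} + 145\right) 3 = \left(\frac{1}{-128} + 145\right) 3 = \left(- \frac{1}{128} + 145\right) 3 = \frac{18559}{128} \cdot 3 = \frac{55677}{128}$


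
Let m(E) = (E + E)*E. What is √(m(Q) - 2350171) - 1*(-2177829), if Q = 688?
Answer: 2177829 + I*√1403483 ≈ 2.1778e+6 + 1184.7*I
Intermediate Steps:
m(E) = 2*E² (m(E) = (2*E)*E = 2*E²)
√(m(Q) - 2350171) - 1*(-2177829) = √(2*688² - 2350171) - 1*(-2177829) = √(2*473344 - 2350171) + 2177829 = √(946688 - 2350171) + 2177829 = √(-1403483) + 2177829 = I*√1403483 + 2177829 = 2177829 + I*√1403483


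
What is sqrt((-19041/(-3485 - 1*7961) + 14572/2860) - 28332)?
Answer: I*sqrt(1897112937250675430)/8183890 ≈ 168.3*I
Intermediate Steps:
sqrt((-19041/(-3485 - 1*7961) + 14572/2860) - 28332) = sqrt((-19041/(-3485 - 7961) + 14572*(1/2860)) - 28332) = sqrt((-19041/(-11446) + 3643/715) - 28332) = sqrt((-19041*(-1/11446) + 3643/715) - 28332) = sqrt((19041/11446 + 3643/715) - 28332) = sqrt(55312093/8183890 - 28332) = sqrt(-231810659387/8183890) = I*sqrt(1897112937250675430)/8183890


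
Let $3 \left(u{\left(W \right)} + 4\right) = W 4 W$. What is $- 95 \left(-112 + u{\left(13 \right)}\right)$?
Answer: $- \frac{31160}{3} \approx -10387.0$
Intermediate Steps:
$u{\left(W \right)} = -4 + \frac{4 W^{2}}{3}$ ($u{\left(W \right)} = -4 + \frac{W 4 W}{3} = -4 + \frac{4 W W}{3} = -4 + \frac{4 W^{2}}{3}$)
$- 95 \left(-112 + u{\left(13 \right)}\right) = - 95 \left(-112 - \left(4 - \frac{4 \cdot 13^{2}}{3}\right)\right) = - 95 \left(-112 + \left(-4 + \frac{4}{3} \cdot 169\right)\right) = - 95 \left(-112 + \left(-4 + \frac{676}{3}\right)\right) = - 95 \left(-112 + \frac{664}{3}\right) = \left(-95\right) \frac{328}{3} = - \frac{31160}{3}$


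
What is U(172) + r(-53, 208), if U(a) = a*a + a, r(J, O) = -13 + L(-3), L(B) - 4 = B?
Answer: 29744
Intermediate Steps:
L(B) = 4 + B
r(J, O) = -12 (r(J, O) = -13 + (4 - 3) = -13 + 1 = -12)
U(a) = a + a² (U(a) = a² + a = a + a²)
U(172) + r(-53, 208) = 172*(1 + 172) - 12 = 172*173 - 12 = 29756 - 12 = 29744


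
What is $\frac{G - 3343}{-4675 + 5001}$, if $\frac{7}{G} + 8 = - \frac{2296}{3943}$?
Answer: $- \frac{113154721}{11031840} \approx -10.257$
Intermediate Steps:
$G = - \frac{27601}{33840}$ ($G = \frac{7}{-8 - \frac{2296}{3943}} = \frac{7}{- \frac{33840}{3943}} = 7 \left(- \frac{3943}{33840}\right) = - \frac{27601}{33840} \approx -0.81563$)
$\frac{G - 3343}{-4675 + 5001} = \frac{- \frac{27601}{33840} - 3343}{-4675 + 5001} = - \frac{113154721}{33840 \cdot 326} = \left(- \frac{113154721}{33840}\right) \frac{1}{326} = - \frac{113154721}{11031840}$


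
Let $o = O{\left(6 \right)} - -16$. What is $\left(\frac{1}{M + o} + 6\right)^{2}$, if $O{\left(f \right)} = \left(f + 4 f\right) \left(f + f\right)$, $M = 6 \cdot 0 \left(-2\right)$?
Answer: $\frac{5094049}{141376} \approx 36.032$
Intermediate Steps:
$M = 0$ ($M = 0 \left(-2\right) = 0$)
$O{\left(f \right)} = 10 f^{2}$ ($O{\left(f \right)} = 5 f 2 f = 10 f^{2}$)
$o = 376$ ($o = 10 \cdot 6^{2} - -16 = 10 \cdot 36 + 16 = 360 + 16 = 376$)
$\left(\frac{1}{M + o} + 6\right)^{2} = \left(\frac{1}{0 + 376} + 6\right)^{2} = \left(\frac{1}{376} + 6\right)^{2} = \left(\frac{2257}{376}\right)^{2} = \frac{5094049}{141376}$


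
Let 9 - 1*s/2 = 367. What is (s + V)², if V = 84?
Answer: 399424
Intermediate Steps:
s = -716 (s = 18 - 2*367 = 18 - 734 = -716)
(s + V)² = (-716 + 84)² = (-632)² = 399424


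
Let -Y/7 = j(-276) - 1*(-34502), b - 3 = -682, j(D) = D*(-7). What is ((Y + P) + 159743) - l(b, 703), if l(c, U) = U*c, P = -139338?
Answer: 242704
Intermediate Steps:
j(D) = -7*D
b = -679 (b = 3 - 682 = -679)
Y = -255038 (Y = -7*(-7*(-276) - 1*(-34502)) = -7*(1932 + 34502) = -7*36434 = -255038)
((Y + P) + 159743) - l(b, 703) = ((-255038 - 139338) + 159743) - 703*(-679) = (-394376 + 159743) - 1*(-477337) = -234633 + 477337 = 242704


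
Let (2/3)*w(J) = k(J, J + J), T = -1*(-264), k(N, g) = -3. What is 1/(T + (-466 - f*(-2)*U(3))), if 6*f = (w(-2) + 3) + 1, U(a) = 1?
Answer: -6/1213 ≈ -0.0049464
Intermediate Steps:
T = 264
w(J) = -9/2 (w(J) = (3/2)*(-3) = -9/2)
f = -1/12 (f = ((-9/2 + 3) + 1)/6 = (-3/2 + 1)/6 = (⅙)*(-½) = -1/12 ≈ -0.083333)
1/(T + (-466 - f*(-2)*U(3))) = 1/(264 + (-466 - (-1/12*(-2)))) = 1/(264 + (-466 - 1/6)) = 1/(264 + (-466 - 1*⅙)) = 1/(264 + (-466 - ⅙)) = 1/(264 - 2797/6) = 1/(-1213/6) = -6/1213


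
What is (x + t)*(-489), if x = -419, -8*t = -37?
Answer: 1621035/8 ≈ 2.0263e+5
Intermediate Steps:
t = 37/8 (t = -⅛*(-37) = 37/8 ≈ 4.6250)
(x + t)*(-489) = (-419 + 37/8)*(-489) = -3315/8*(-489) = 1621035/8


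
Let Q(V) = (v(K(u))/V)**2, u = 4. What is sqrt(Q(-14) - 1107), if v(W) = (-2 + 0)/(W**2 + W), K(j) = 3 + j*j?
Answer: I*sqrt(7832689199)/2660 ≈ 33.272*I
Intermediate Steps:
K(j) = 3 + j**2
v(W) = -2/(W + W**2)
Q(V) = 1/(36100*V**2) (Q(V) = ((-2/((3 + 4**2)*(1 + (3 + 4**2))))/V)**2 = ((-2/((3 + 16)*(1 + (3 + 16))))/V)**2 = ((-2/(19*(1 + 19)))/V)**2 = ((-2*1/19/20)/V)**2 = ((-2*1/19*1/20)/V)**2 = (-1/(190*V))**2 = 1/(36100*V**2))
sqrt(Q(-14) - 1107) = sqrt((1/36100)/(-14)**2 - 1107) = sqrt((1/36100)*(1/196) - 1107) = sqrt(1/7075600 - 1107) = sqrt(-7832689199/7075600) = I*sqrt(7832689199)/2660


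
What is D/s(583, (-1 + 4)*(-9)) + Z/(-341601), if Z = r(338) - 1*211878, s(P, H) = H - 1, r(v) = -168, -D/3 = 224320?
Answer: 19157478854/797069 ≈ 24035.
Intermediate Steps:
D = -672960 (D = -3*224320 = -672960)
s(P, H) = -1 + H
Z = -212046 (Z = -168 - 1*211878 = -168 - 211878 = -212046)
D/s(583, (-1 + 4)*(-9)) + Z/(-341601) = -672960/(-1 + (-1 + 4)*(-9)) - 212046/(-341601) = -672960/(-1 + 3*(-9)) - 212046*(-1/341601) = -672960/(-1 - 27) + 70682/113867 = -672960/(-28) + 70682/113867 = -672960*(-1/28) + 70682/113867 = 168240/7 + 70682/113867 = 19157478854/797069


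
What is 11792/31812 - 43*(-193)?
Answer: 6000445/723 ≈ 8299.4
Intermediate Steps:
11792/31812 - 43*(-193) = 11792*(1/31812) + 8299 = 268/723 + 8299 = 6000445/723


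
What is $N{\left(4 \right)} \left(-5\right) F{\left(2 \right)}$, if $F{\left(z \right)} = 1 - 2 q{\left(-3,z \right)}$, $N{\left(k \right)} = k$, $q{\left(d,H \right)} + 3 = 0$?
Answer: $-140$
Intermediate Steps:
$q{\left(d,H \right)} = -3$ ($q{\left(d,H \right)} = -3 + 0 = -3$)
$F{\left(z \right)} = 7$ ($F{\left(z \right)} = 1 - -6 = 1 + 6 = 7$)
$N{\left(4 \right)} \left(-5\right) F{\left(2 \right)} = 4 \left(-5\right) 7 = \left(-20\right) 7 = -140$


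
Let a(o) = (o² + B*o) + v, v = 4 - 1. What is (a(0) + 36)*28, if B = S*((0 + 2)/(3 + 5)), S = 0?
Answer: 1092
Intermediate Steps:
v = 3
B = 0 (B = 0*((0 + 2)/(3 + 5)) = 0*(2/8) = 0*(2*(⅛)) = 0*(¼) = 0)
a(o) = 3 + o² (a(o) = (o² + 0*o) + 3 = (o² + 0) + 3 = o² + 3 = 3 + o²)
(a(0) + 36)*28 = ((3 + 0²) + 36)*28 = ((3 + 0) + 36)*28 = (3 + 36)*28 = 39*28 = 1092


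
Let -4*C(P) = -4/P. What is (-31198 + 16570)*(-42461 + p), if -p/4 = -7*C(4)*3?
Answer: 620812320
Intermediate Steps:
C(P) = 1/P (C(P) = -(-1)/P = 1/P)
p = 21 (p = -4*(-7/4)*3 = -4*(-7*¼)*3 = -(-7)*3 = -4*(-21/4) = 21)
(-31198 + 16570)*(-42461 + p) = (-31198 + 16570)*(-42461 + 21) = -14628*(-42440) = 620812320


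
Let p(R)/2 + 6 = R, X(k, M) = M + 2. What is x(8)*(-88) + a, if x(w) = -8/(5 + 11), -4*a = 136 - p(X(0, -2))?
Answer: 7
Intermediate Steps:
X(k, M) = 2 + M
p(R) = -12 + 2*R
a = -37 (a = -(136 - (-12 + 2*(2 - 2)))/4 = -(136 - (-12 + 2*0))/4 = -(136 - (-12 + 0))/4 = -(136 - 1*(-12))/4 = -(136 + 12)/4 = -¼*148 = -37)
x(w) = -½ (x(w) = -8/16 = -8*1/16 = -½)
x(8)*(-88) + a = -½*(-88) - 37 = 44 - 37 = 7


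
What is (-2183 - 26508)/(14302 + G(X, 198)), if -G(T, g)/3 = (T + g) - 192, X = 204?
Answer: -28691/13672 ≈ -2.0985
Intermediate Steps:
G(T, g) = 576 - 3*T - 3*g (G(T, g) = -3*((T + g) - 192) = -3*(-192 + T + g) = 576 - 3*T - 3*g)
(-2183 - 26508)/(14302 + G(X, 198)) = (-2183 - 26508)/(14302 + (576 - 3*204 - 3*198)) = -28691/(14302 + (576 - 612 - 594)) = -28691/(14302 - 630) = -28691/13672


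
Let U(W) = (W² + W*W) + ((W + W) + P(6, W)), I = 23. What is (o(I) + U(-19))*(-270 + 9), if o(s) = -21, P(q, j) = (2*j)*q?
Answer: -113535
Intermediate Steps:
P(q, j) = 2*j*q
U(W) = 2*W² + 14*W (U(W) = (W² + W*W) + ((W + W) + 2*W*6) = (W² + W²) + (2*W + 12*W) = 2*W² + 14*W)
(o(I) + U(-19))*(-270 + 9) = (-21 + 2*(-19)*(7 - 19))*(-270 + 9) = (-21 + 2*(-19)*(-12))*(-261) = (-21 + 456)*(-261) = 435*(-261) = -113535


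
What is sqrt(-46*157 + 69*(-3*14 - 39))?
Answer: I*sqrt(12811) ≈ 113.19*I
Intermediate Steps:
sqrt(-46*157 + 69*(-3*14 - 39)) = sqrt(-7222 + 69*(-42 - 39)) = sqrt(-7222 + 69*(-81)) = sqrt(-7222 - 5589) = sqrt(-12811) = I*sqrt(12811)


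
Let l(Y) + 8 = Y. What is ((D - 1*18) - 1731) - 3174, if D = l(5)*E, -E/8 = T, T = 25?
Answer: -4323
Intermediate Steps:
l(Y) = -8 + Y
E = -200 (E = -8*25 = -200)
D = 600 (D = (-8 + 5)*(-200) = -3*(-200) = 600)
((D - 1*18) - 1731) - 3174 = ((600 - 1*18) - 1731) - 3174 = ((600 - 18) - 1731) - 3174 = (582 - 1731) - 3174 = -1149 - 3174 = -4323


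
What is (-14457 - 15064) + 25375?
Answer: -4146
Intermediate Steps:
(-14457 - 15064) + 25375 = -29521 + 25375 = -4146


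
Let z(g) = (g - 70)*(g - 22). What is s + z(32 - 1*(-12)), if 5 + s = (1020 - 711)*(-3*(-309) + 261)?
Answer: 366515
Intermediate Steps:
s = 367087 (s = -5 + (1020 - 711)*(-3*(-309) + 261) = -5 + 309*(927 + 261) = -5 + 309*1188 = -5 + 367092 = 367087)
z(g) = (-70 + g)*(-22 + g)
s + z(32 - 1*(-12)) = 367087 + (1540 + (32 - 1*(-12))**2 - 92*(32 - 1*(-12))) = 367087 + (1540 + (32 + 12)**2 - 92*(32 + 12)) = 367087 + (1540 + 44**2 - 92*44) = 367087 + (1540 + 1936 - 4048) = 367087 - 572 = 366515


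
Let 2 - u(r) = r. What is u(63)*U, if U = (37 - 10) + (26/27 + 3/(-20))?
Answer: -916159/540 ≈ -1696.6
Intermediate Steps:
u(r) = 2 - r
U = 15019/540 (U = 27 + (26*(1/27) + 3*(-1/20)) = 27 + (26/27 - 3/20) = 27 + 439/540 = 15019/540 ≈ 27.813)
u(63)*U = (2 - 1*63)*(15019/540) = (2 - 63)*(15019/540) = -61*15019/540 = -916159/540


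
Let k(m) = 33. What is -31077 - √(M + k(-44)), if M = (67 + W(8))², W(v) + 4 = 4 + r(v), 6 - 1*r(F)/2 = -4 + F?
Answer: -31077 - √5074 ≈ -31148.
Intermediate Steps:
r(F) = 20 - 2*F (r(F) = 12 - 2*(-4 + F) = 12 + (8 - 2*F) = 20 - 2*F)
W(v) = 20 - 2*v (W(v) = -4 + (4 + (20 - 2*v)) = -4 + (24 - 2*v) = 20 - 2*v)
M = 5041 (M = (67 + (20 - 2*8))² = (67 + (20 - 16))² = (67 + 4)² = 71² = 5041)
-31077 - √(M + k(-44)) = -31077 - √(5041 + 33) = -31077 - √5074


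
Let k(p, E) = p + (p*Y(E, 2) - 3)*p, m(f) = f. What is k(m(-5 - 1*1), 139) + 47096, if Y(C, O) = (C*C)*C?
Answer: 96729392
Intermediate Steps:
Y(C, O) = C³ (Y(C, O) = C²*C = C³)
k(p, E) = p + p*(-3 + p*E³) (k(p, E) = p + (p*E³ - 3)*p = p + (-3 + p*E³)*p = p + p*(-3 + p*E³))
k(m(-5 - 1*1), 139) + 47096 = (-5 - 1*1)*(-2 + (-5 - 1*1)*139³) + 47096 = (-5 - 1)*(-2 + (-5 - 1)*2685619) + 47096 = -6*(-2 - 6*2685619) + 47096 = -6*(-2 - 16113714) + 47096 = -6*(-16113716) + 47096 = 96682296 + 47096 = 96729392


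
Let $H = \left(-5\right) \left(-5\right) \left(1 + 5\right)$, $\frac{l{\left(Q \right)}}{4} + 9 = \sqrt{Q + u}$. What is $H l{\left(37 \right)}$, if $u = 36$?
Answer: $-5400 + 600 \sqrt{73} \approx -273.6$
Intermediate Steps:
$l{\left(Q \right)} = -36 + 4 \sqrt{36 + Q}$ ($l{\left(Q \right)} = -36 + 4 \sqrt{Q + 36} = -36 + 4 \sqrt{36 + Q}$)
$H = 150$ ($H = 25 \cdot 6 = 150$)
$H l{\left(37 \right)} = 150 \left(-36 + 4 \sqrt{36 + 37}\right) = 150 \left(-36 + 4 \sqrt{73}\right) = -5400 + 600 \sqrt{73}$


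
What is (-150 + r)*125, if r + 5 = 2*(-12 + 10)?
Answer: -19875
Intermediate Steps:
r = -9 (r = -5 + 2*(-12 + 10) = -5 + 2*(-2) = -5 - 4 = -9)
(-150 + r)*125 = (-150 - 9)*125 = -159*125 = -19875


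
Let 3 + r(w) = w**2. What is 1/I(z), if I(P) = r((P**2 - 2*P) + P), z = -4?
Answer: 1/397 ≈ 0.0025189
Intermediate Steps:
r(w) = -3 + w**2
I(P) = -3 + (P**2 - P)**2 (I(P) = -3 + ((P**2 - 2*P) + P)**2 = -3 + (P**2 - P)**2)
1/I(z) = 1/(-3 + (-4)**2*(-1 - 4)**2) = 1/(-3 + 16*(-5)**2) = 1/(-3 + 16*25) = 1/(-3 + 400) = 1/397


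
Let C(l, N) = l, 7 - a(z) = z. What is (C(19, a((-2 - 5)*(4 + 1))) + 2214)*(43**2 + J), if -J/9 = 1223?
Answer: -20449814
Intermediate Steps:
a(z) = 7 - z
J = -11007 (J = -9*1223 = -11007)
(C(19, a((-2 - 5)*(4 + 1))) + 2214)*(43**2 + J) = (19 + 2214)*(43**2 - 11007) = 2233*(1849 - 11007) = 2233*(-9158) = -20449814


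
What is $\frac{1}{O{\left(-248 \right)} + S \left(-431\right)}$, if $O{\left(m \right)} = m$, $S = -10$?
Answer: $\frac{1}{4062} \approx 0.00024618$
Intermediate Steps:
$\frac{1}{O{\left(-248 \right)} + S \left(-431\right)} = \frac{1}{-248 - -4310} = \frac{1}{-248 + 4310} = \frac{1}{4062}$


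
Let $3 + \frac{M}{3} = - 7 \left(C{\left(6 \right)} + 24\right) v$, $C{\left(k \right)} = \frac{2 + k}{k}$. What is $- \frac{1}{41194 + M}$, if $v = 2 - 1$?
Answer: $- \frac{1}{40653} \approx -2.4598 \cdot 10^{-5}$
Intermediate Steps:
$C{\left(k \right)} = \frac{2 + k}{k}$
$v = 1$ ($v = 2 - 1 = 1$)
$M = -541$ ($M = -9 + 3 - 7 \left(\frac{2 + 6}{6} + 24\right) 1 = -9 + 3 - 7 \left(\frac{1}{6} \cdot 8 + 24\right) 1 = -9 + 3 - 7 \left(\frac{4}{3} + 24\right) 1 = -9 + 3 \left(-7\right) \frac{76}{3} \cdot 1 = -9 + 3 \left(\left(- \frac{532}{3}\right) 1\right) = -9 + 3 \left(- \frac{532}{3}\right) = -9 - 532 = -541$)
$- \frac{1}{41194 + M} = - \frac{1}{41194 - 541} = - \frac{1}{40653}$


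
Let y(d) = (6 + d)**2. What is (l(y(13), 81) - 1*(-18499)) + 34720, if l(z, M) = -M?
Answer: 53138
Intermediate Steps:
(l(y(13), 81) - 1*(-18499)) + 34720 = (-1*81 - 1*(-18499)) + 34720 = (-81 + 18499) + 34720 = 18418 + 34720 = 53138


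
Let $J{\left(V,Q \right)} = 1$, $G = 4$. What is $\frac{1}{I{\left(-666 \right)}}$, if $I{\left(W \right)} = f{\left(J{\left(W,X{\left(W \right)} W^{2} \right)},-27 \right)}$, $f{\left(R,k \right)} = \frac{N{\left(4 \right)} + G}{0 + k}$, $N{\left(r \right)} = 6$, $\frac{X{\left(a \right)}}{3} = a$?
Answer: $- \frac{27}{10} \approx -2.7$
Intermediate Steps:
$X{\left(a \right)} = 3 a$
$f{\left(R,k \right)} = \frac{10}{k}$ ($f{\left(R,k \right)} = \frac{6 + 4}{0 + k} = \frac{10}{k}$)
$I{\left(W \right)} = - \frac{10}{27}$ ($I{\left(W \right)} = \frac{10}{-27} = 10 \left(- \frac{1}{27}\right) = - \frac{10}{27}$)
$\frac{1}{I{\left(-666 \right)}} = \frac{1}{- \frac{10}{27}} = - \frac{27}{10}$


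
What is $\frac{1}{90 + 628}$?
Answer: $\frac{1}{718} \approx 0.0013928$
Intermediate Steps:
$\frac{1}{90 + 628} = \frac{1}{718}$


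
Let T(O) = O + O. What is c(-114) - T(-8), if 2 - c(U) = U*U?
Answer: -12978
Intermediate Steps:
T(O) = 2*O
c(U) = 2 - U² (c(U) = 2 - U*U = 2 - U²)
c(-114) - T(-8) = (2 - 1*(-114)²) - 2*(-8) = (2 - 1*12996) - 1*(-16) = (2 - 12996) + 16 = -12994 + 16 = -12978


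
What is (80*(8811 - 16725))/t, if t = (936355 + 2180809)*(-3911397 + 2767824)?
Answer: 40/225215099 ≈ 1.7761e-7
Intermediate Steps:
t = -3564704586972 (t = 3117164*(-1143573) = -3564704586972)
(80*(8811 - 16725))/t = (80*(8811 - 16725))/(-3564704586972) = (80*(-7914))*(-1/3564704586972) = -633120*(-1/3564704586972) = 40/225215099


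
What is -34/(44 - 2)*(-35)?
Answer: 85/3 ≈ 28.333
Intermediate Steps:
-34/(44 - 2)*(-35) = -34/42*(-35) = -34*1/42*(-35) = -17/21*(-35) = 85/3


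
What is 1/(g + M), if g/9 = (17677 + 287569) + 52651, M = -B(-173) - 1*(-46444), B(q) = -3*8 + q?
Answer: 1/3267714 ≈ 3.0602e-7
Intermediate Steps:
B(q) = -24 + q
M = 46641 (M = -(-24 - 173) - 1*(-46444) = -1*(-197) + 46444 = 197 + 46444 = 46641)
g = 3221073 (g = 9*((17677 + 287569) + 52651) = 9*(305246 + 52651) = 9*357897 = 3221073)
1/(g + M) = 1/(3221073 + 46641) = 1/3267714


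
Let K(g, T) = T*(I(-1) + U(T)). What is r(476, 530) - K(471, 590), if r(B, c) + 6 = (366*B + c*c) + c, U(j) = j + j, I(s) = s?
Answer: -239970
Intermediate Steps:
U(j) = 2*j
K(g, T) = T*(-1 + 2*T)
r(B, c) = -6 + c + c² + 366*B (r(B, c) = -6 + ((366*B + c*c) + c) = -6 + ((366*B + c²) + c) = -6 + ((c² + 366*B) + c) = -6 + (c + c² + 366*B) = -6 + c + c² + 366*B)
r(476, 530) - K(471, 590) = (-6 + 530 + 530² + 366*476) - 590*(-1 + 2*590) = (-6 + 530 + 280900 + 174216) - 590*(-1 + 1180) = 455640 - 590*1179 = 455640 - 1*695610 = 455640 - 695610 = -239970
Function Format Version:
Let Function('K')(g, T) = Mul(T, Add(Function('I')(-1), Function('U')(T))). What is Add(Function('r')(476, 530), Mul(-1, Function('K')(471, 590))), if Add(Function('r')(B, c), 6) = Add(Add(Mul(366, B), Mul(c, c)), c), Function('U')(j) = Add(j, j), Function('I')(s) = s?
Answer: -239970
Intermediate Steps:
Function('U')(j) = Mul(2, j)
Function('K')(g, T) = Mul(T, Add(-1, Mul(2, T)))
Function('r')(B, c) = Add(-6, c, Pow(c, 2), Mul(366, B)) (Function('r')(B, c) = Add(-6, Add(Add(Mul(366, B), Mul(c, c)), c)) = Add(-6, Add(Add(Mul(366, B), Pow(c, 2)), c)) = Add(-6, Add(Add(Pow(c, 2), Mul(366, B)), c)) = Add(-6, Add(c, Pow(c, 2), Mul(366, B))) = Add(-6, c, Pow(c, 2), Mul(366, B)))
Add(Function('r')(476, 530), Mul(-1, Function('K')(471, 590))) = Add(Add(-6, 530, Pow(530, 2), Mul(366, 476)), Mul(-1, Mul(590, Add(-1, Mul(2, 590))))) = Add(Add(-6, 530, 280900, 174216), Mul(-1, Mul(590, Add(-1, 1180)))) = Add(455640, Mul(-1, Mul(590, 1179))) = Add(455640, Mul(-1, 695610)) = Add(455640, -695610) = -239970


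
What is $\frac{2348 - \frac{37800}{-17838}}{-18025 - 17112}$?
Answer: $- \frac{2328968}{34820767} \approx -0.066884$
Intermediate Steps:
$\frac{2348 - \frac{37800}{-17838}}{-18025 - 17112} = \frac{2348 - - \frac{2100}{991}}{-35137} = \left(2348 + \frac{2100}{991}\right) \left(- \frac{1}{35137}\right) = \frac{2328968}{991} \left(- \frac{1}{35137}\right) = - \frac{2328968}{34820767}$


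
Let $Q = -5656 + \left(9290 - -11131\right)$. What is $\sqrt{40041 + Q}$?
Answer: $\sqrt{54806} \approx 234.11$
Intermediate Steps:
$Q = 14765$ ($Q = -5656 + \left(9290 + 11131\right) = -5656 + 20421 = 14765$)
$\sqrt{40041 + Q} = \sqrt{40041 + 14765} = \sqrt{54806}$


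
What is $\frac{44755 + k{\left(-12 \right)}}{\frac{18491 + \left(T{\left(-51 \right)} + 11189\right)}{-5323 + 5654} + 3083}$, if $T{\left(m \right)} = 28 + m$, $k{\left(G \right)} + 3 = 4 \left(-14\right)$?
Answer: $\frac{7397188}{525065} \approx 14.088$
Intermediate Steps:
$k{\left(G \right)} = -59$ ($k{\left(G \right)} = -3 + 4 \left(-14\right) = -3 - 56 = -59$)
$\frac{44755 + k{\left(-12 \right)}}{\frac{18491 + \left(T{\left(-51 \right)} + 11189\right)}{-5323 + 5654} + 3083} = \frac{44755 - 59}{\frac{18491 + \left(\left(28 - 51\right) + 11189\right)}{-5323 + 5654} + 3083} = \frac{44696}{\frac{18491 + \left(-23 + 11189\right)}{331} + 3083} = \frac{44696}{\left(18491 + 11166\right) \frac{1}{331} + 3083} = \frac{44696}{29657 \cdot \frac{1}{331} + 3083} = \frac{44696}{\frac{29657}{331} + 3083} = \frac{44696}{\frac{1050130}{331}} = 44696 \cdot \frac{331}{1050130} = \frac{7397188}{525065}$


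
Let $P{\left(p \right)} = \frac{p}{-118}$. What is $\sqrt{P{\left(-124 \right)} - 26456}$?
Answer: $\frac{i \sqrt{92089678}}{59} \approx 162.65 i$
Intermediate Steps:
$P{\left(p \right)} = - \frac{p}{118}$ ($P{\left(p \right)} = p \left(- \frac{1}{118}\right) = - \frac{p}{118}$)
$\sqrt{P{\left(-124 \right)} - 26456} = \sqrt{\left(- \frac{1}{118}\right) \left(-124\right) - 26456} = \sqrt{\frac{62}{59} - 26456} = \sqrt{- \frac{1560842}{59}} = \frac{i \sqrt{92089678}}{59}$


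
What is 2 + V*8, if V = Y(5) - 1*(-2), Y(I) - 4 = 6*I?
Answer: 290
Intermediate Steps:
Y(I) = 4 + 6*I
V = 36 (V = (4 + 6*5) - 1*(-2) = (4 + 30) + 2 = 34 + 2 = 36)
2 + V*8 = 2 + 36*8 = 2 + 288 = 290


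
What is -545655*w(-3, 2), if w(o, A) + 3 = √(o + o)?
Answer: 1636965 - 545655*I*√6 ≈ 1.637e+6 - 1.3366e+6*I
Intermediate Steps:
w(o, A) = -3 + √2*√o (w(o, A) = -3 + √(o + o) = -3 + √(2*o) = -3 + √2*√o)
-545655*w(-3, 2) = -545655*(-3 + √2*√(-3)) = -545655*(-3 + √2*(I*√3)) = -545655*(-3 + I*√6) = 1636965 - 545655*I*√6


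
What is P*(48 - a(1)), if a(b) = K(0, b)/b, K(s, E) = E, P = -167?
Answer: -7849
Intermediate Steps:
a(b) = 1 (a(b) = b/b = 1)
P*(48 - a(1)) = -167*(48 - 1*1) = -167*(48 - 1) = -167*47 = -7849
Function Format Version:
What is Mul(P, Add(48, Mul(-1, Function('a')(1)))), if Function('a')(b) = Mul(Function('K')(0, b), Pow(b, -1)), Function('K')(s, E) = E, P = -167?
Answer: -7849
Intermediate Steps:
Function('a')(b) = 1 (Function('a')(b) = Mul(b, Pow(b, -1)) = 1)
Mul(P, Add(48, Mul(-1, Function('a')(1)))) = Mul(-167, Add(48, Mul(-1, 1))) = Mul(-167, Add(48, -1)) = Mul(-167, 47) = -7849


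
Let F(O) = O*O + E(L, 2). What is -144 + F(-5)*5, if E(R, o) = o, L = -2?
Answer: -9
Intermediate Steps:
F(O) = 2 + O² (F(O) = O*O + 2 = O² + 2 = 2 + O²)
-144 + F(-5)*5 = -144 + (2 + (-5)²)*5 = -144 + (2 + 25)*5 = -144 + 27*5 = -144 + 135 = -9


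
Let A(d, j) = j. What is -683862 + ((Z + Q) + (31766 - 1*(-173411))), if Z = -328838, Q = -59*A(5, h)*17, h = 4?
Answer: -811535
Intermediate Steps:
Q = -4012 (Q = -59*4*17 = -236*17 = -4012)
-683862 + ((Z + Q) + (31766 - 1*(-173411))) = -683862 + ((-328838 - 4012) + (31766 - 1*(-173411))) = -683862 + (-332850 + (31766 + 173411)) = -683862 + (-332850 + 205177) = -683862 - 127673 = -811535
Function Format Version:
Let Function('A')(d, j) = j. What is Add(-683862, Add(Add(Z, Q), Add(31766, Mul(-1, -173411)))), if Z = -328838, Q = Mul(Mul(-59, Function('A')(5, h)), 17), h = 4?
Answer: -811535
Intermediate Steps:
Q = -4012 (Q = Mul(Mul(-59, 4), 17) = Mul(-236, 17) = -4012)
Add(-683862, Add(Add(Z, Q), Add(31766, Mul(-1, -173411)))) = Add(-683862, Add(Add(-328838, -4012), Add(31766, Mul(-1, -173411)))) = Add(-683862, Add(-332850, Add(31766, 173411))) = Add(-683862, Add(-332850, 205177)) = Add(-683862, -127673) = -811535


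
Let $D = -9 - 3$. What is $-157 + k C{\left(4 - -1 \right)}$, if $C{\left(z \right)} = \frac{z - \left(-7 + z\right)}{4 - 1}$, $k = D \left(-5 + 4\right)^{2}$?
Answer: $-185$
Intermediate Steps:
$D = -12$ ($D = -9 - 3 = -12$)
$k = -12$ ($k = - 12 \left(-5 + 4\right)^{2} = - 12 \left(-1\right)^{2} = \left(-12\right) 1 = -12$)
$C{\left(z \right)} = \frac{7}{3}$
$-157 + k C{\left(4 - -1 \right)} = -157 - 28 = -185$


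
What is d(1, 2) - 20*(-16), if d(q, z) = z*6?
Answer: 332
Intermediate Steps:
d(q, z) = 6*z
d(1, 2) - 20*(-16) = 6*2 - 20*(-16) = 12 + 320 = 332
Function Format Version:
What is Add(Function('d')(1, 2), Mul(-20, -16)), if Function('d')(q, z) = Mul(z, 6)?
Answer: 332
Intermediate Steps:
Function('d')(q, z) = Mul(6, z)
Add(Function('d')(1, 2), Mul(-20, -16)) = Add(Mul(6, 2), Mul(-20, -16)) = Add(12, 320) = 332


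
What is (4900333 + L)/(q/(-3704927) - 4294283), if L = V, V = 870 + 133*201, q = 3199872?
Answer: -18257643140672/15910008232213 ≈ -1.1476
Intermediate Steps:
V = 27603 (V = 870 + 26733 = 27603)
L = 27603
(4900333 + L)/(q/(-3704927) - 4294283) = (4900333 + 27603)/(3199872/(-3704927) - 4294283) = 4927936/(3199872*(-1/3704927) - 4294283) = 4927936/(-3199872/3704927 - 4294283) = 4927936/(-15910008232213/3704927) = 4927936*(-3704927/15910008232213) = -18257643140672/15910008232213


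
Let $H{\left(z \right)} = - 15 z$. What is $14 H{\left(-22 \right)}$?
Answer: $4620$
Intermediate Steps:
$14 H{\left(-22 \right)} = 14 \left(\left(-15\right) \left(-22\right)\right) = 14 \cdot 330 = 4620$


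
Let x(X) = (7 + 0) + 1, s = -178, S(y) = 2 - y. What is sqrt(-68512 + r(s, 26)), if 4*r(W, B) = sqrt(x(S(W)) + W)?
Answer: sqrt(-274048 + I*sqrt(170))/2 ≈ 0.0062266 + 261.75*I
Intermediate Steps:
x(X) = 8 (x(X) = 7 + 1 = 8)
r(W, B) = sqrt(8 + W)/4
sqrt(-68512 + r(s, 26)) = sqrt(-68512 + sqrt(8 - 178)/4) = sqrt(-68512 + sqrt(-170)/4) = sqrt(-68512 + (I*sqrt(170))/4) = sqrt(-68512 + I*sqrt(170)/4)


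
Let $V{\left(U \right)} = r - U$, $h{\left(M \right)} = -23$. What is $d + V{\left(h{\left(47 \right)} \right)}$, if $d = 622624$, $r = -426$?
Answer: $622221$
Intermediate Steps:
$V{\left(U \right)} = -426 - U$
$d + V{\left(h{\left(47 \right)} \right)} = 622624 - 403 = 622221$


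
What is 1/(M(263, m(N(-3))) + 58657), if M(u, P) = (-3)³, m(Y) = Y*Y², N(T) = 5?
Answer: 1/58630 ≈ 1.7056e-5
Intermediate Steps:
m(Y) = Y³
M(u, P) = -27
1/(M(263, m(N(-3))) + 58657) = 1/(-27 + 58657) = 1/58630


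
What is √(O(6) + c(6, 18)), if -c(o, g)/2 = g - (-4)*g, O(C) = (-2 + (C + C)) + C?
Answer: 2*I*√41 ≈ 12.806*I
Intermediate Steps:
O(C) = -2 + 3*C (O(C) = (-2 + 2*C) + C = -2 + 3*C)
c(o, g) = -10*g (c(o, g) = -2*(g - (-4)*g) = -2*(g + 4*g) = -10*g)
√(O(6) + c(6, 18)) = √((-2 + 3*6) - 10*18) = √((-2 + 18) - 180) = √(16 - 180) = √(-164) = 2*I*√41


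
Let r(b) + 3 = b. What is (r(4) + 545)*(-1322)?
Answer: -721812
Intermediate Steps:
r(b) = -3 + b
(r(4) + 545)*(-1322) = ((-3 + 4) + 545)*(-1322) = (1 + 545)*(-1322) = 546*(-1322) = -721812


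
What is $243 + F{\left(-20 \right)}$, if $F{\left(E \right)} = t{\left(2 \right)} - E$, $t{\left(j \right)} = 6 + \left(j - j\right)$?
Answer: $269$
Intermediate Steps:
$t{\left(j \right)} = 6$ ($t{\left(j \right)} = 6 + 0 = 6$)
$F{\left(E \right)} = 6 - E$
$243 + F{\left(-20 \right)} = 243 + \left(6 - -20\right) = 243 + \left(6 + 20\right) = 243 + 26 = 269$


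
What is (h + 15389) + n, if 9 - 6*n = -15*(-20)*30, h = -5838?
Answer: 16105/2 ≈ 8052.5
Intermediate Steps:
n = -2997/2 (n = 3/2 - (-15*(-20))*30/6 = 3/2 - 50*30 = 3/2 - ⅙*9000 = 3/2 - 1500 = -2997/2 ≈ -1498.5)
(h + 15389) + n = (-5838 + 15389) - 2997/2 = 9551 - 2997/2 = 16105/2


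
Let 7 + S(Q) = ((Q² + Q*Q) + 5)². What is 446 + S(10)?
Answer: 42464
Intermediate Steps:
S(Q) = -7 + (5 + 2*Q²)² (S(Q) = -7 + ((Q² + Q*Q) + 5)² = -7 + ((Q² + Q²) + 5)² = -7 + (2*Q² + 5)² = -7 + (5 + 2*Q²)²)
446 + S(10) = 446 + (-7 + (5 + 2*10²)²) = 446 + (-7 + (5 + 2*100)²) = 446 + (-7 + (5 + 200)²) = 446 + (-7 + 205²) = 446 + (-7 + 42025) = 446 + 42018 = 42464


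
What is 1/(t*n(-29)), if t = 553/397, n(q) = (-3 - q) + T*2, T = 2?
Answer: 397/16590 ≈ 0.023930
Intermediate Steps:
n(q) = 1 - q (n(q) = (-3 - q) + 2*2 = (-3 - q) + 4 = 1 - q)
t = 553/397 (t = 553*(1/397) = 553/397 ≈ 1.3929)
1/(t*n(-29)) = 1/(553*(1 - 1*(-29))/397) = 1/(553*(1 + 29)/397) = 1/((553/397)*30) = 1/(16590/397) = 397/16590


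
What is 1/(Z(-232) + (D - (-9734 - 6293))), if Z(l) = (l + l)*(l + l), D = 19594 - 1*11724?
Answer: 1/239193 ≈ 4.1807e-6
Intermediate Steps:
D = 7870 (D = 19594 - 11724 = 7870)
Z(l) = 4*l**2 (Z(l) = (2*l)*(2*l) = 4*l**2)
1/(Z(-232) + (D - (-9734 - 6293))) = 1/(4*(-232)**2 + (7870 - (-9734 - 6293))) = 1/(4*53824 + (7870 - 1*(-16027))) = 1/(215296 + (7870 + 16027)) = 1/(215296 + 23897) = 1/239193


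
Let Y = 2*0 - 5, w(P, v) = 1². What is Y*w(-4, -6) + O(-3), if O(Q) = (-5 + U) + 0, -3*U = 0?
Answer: -10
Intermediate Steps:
U = 0 (U = -⅓*0 = 0)
w(P, v) = 1
Y = -5 (Y = 0 - 5 = -5)
O(Q) = -5 (O(Q) = (-5 + 0) + 0 = -5 + 0 = -5)
Y*w(-4, -6) + O(-3) = -5*1 - 5 = -5 - 5 = -10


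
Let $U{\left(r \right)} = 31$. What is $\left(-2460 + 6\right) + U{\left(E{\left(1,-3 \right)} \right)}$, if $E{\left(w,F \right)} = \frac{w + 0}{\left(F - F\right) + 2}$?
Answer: $-2423$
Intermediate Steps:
$E{\left(w,F \right)} = \frac{w}{2}$ ($E{\left(w,F \right)} = \frac{w}{0 + 2} = \frac{w}{2}$)
$\left(-2460 + 6\right) + U{\left(E{\left(1,-3 \right)} \right)} = \left(-2460 + 6\right) + 31 = -2454 + 31 = -2423$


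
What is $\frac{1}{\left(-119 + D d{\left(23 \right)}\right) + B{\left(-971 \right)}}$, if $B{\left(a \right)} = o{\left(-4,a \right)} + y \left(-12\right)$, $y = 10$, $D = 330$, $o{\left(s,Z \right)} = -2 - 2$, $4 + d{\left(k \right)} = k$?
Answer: $\frac{1}{6027} \approx 0.00016592$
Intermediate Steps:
$d{\left(k \right)} = -4 + k$
$o{\left(s,Z \right)} = -4$
$B{\left(a \right)} = -124$ ($B{\left(a \right)} = -4 + 10 \left(-12\right) = -4 - 120 = -124$)
$\frac{1}{\left(-119 + D d{\left(23 \right)}\right) + B{\left(-971 \right)}} = \frac{1}{\left(-119 + 330 \left(-4 + 23\right)\right) - 124} = \frac{1}{\left(-119 + 330 \cdot 19\right) - 124} = \frac{1}{\left(-119 + 6270\right) - 124} = \frac{1}{6151 - 124} = \frac{1}{6027}$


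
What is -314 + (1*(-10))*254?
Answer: -2854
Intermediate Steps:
-314 + (1*(-10))*254 = -314 - 10*254 = -314 - 2540 = -2854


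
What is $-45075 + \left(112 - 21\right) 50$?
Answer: $-40525$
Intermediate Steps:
$-45075 + \left(112 - 21\right) 50 = -45075 + 91 \cdot 50 = -45075 + 4550 = -40525$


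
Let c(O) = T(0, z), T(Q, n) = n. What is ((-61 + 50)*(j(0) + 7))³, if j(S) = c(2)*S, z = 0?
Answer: -456533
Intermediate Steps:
c(O) = 0
j(S) = 0 (j(S) = 0*S = 0)
((-61 + 50)*(j(0) + 7))³ = ((-61 + 50)*(0 + 7))³ = (-11*7)³ = (-77)³ = -456533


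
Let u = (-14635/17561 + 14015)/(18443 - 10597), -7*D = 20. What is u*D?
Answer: -351575400/68891803 ≈ -5.1033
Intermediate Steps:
D = -20/7 (D = -⅐*20 = -20/7 ≈ -2.8571)
u = 123051390/68891803 (u = (-14635*1/17561 + 14015)/7846 = (-14635/17561 + 14015)*(1/7846) = (246102780/17561)*(1/7846) = 123051390/68891803 ≈ 1.7862)
u*D = (123051390/68891803)*(-20/7) = -351575400/68891803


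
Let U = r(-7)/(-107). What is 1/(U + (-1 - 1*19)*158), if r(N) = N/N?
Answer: -107/338121 ≈ -0.00031645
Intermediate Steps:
r(N) = 1
U = -1/107 (U = 1/(-107) = 1*(-1/107) = -1/107 ≈ -0.0093458)
1/(U + (-1 - 1*19)*158) = 1/(-1/107 + (-1 - 1*19)*158) = 1/(-1/107 + (-1 - 19)*158) = 1/(-1/107 - 20*158) = 1/(-1/107 - 3160) = 1/(-338121/107) = -107/338121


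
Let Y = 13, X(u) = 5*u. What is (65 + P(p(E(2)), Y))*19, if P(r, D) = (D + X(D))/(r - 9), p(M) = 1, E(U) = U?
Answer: 4199/4 ≈ 1049.8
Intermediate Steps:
P(r, D) = 6*D/(-9 + r) (P(r, D) = (D + 5*D)/(r - 9) = (6*D)/(-9 + r) = 6*D/(-9 + r))
(65 + P(p(E(2)), Y))*19 = (65 + 6*13/(-9 + 1))*19 = (65 + 6*13/(-8))*19 = (65 + 6*13*(-⅛))*19 = (65 - 39/4)*19 = (221/4)*19 = 4199/4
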